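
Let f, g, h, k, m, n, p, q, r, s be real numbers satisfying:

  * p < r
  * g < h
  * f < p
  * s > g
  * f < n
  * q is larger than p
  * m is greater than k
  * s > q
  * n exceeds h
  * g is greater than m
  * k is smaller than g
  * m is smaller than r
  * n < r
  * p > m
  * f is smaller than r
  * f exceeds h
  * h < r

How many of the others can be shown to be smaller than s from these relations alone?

7

From s the given relations immediately reach g, q.
From those, k, m, p — 5 in total.
From those, f — 6 in total.
From those, h — 7 in total.
No other element is forced below s by the given relations, so the count is 7.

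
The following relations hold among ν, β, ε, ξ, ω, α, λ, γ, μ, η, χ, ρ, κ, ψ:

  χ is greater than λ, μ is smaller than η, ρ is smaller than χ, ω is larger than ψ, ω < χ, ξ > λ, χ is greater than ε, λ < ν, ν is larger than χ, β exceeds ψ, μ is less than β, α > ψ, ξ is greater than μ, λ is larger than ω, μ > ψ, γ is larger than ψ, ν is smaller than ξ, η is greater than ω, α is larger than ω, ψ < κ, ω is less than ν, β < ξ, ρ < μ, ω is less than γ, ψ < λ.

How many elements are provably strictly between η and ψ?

2

The relations place ψ below η. An element lies strictly between them when it is forced above ψ and also forced below η.
Above ψ: {ω, λ, μ, γ, κ, β, α, χ, ν, ξ}. Below η: {ρ, ω, μ}.
Intersection: {ω, μ} — 2.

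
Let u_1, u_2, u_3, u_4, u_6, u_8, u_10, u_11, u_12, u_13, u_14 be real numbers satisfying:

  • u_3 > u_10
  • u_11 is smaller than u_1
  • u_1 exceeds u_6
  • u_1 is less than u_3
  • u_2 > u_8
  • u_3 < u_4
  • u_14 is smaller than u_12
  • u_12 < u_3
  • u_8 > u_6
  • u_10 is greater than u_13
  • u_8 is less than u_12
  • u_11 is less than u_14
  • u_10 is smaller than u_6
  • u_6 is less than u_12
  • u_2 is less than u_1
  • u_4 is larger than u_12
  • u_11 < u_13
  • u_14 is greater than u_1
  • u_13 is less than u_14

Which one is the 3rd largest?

Piecing the relations together gives one ordering: u_11 < u_13 < u_10 < u_6 < u_8 < u_2 < u_1 < u_14 < u_12 < u_3 < u_4.
Counting 3 from the largest end gives u_12.

u_12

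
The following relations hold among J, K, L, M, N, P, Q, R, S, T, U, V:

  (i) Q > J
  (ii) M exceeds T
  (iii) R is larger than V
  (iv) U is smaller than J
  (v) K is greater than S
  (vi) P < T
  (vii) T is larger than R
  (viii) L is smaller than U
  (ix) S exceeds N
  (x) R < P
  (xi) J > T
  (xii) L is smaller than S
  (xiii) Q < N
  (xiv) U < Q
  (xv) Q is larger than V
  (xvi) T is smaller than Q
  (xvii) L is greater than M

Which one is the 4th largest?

Q

Chaining the given pairs: V < R < P < T < M < L < U < J < Q < N < S < K.
Counting 4 from the largest end gives Q.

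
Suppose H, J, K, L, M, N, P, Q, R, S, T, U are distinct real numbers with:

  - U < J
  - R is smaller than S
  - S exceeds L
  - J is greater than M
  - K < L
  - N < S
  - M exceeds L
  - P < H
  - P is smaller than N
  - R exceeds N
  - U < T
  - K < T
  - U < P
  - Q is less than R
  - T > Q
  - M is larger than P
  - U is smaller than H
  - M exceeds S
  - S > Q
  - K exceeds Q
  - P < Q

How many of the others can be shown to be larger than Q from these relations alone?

Directly above Q: K, R, S, T.
One step further: L, M (6 so far).
One step further: J (7 so far).
No other element is forced above Q by the given relations, so the count is 7.

7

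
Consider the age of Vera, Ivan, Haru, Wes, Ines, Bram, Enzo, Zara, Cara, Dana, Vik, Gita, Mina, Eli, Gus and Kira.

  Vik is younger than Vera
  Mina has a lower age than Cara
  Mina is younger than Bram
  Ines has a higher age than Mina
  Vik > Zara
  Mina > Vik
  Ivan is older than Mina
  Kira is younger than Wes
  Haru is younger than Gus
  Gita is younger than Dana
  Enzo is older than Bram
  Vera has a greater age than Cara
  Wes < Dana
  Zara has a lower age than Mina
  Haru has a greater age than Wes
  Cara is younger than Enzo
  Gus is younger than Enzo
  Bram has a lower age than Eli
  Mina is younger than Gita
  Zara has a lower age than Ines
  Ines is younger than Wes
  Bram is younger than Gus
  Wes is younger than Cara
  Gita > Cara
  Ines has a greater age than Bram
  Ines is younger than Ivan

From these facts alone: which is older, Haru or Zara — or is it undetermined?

Link the given pairs in sequence: Zara < Vik; Vik < Mina; Mina < Bram; Bram < Ines; Ines < Wes; Wes < Haru.
Chaining these gives Zara < Vik < Mina < Bram < Ines < Wes < Haru.
So Haru is older.

Haru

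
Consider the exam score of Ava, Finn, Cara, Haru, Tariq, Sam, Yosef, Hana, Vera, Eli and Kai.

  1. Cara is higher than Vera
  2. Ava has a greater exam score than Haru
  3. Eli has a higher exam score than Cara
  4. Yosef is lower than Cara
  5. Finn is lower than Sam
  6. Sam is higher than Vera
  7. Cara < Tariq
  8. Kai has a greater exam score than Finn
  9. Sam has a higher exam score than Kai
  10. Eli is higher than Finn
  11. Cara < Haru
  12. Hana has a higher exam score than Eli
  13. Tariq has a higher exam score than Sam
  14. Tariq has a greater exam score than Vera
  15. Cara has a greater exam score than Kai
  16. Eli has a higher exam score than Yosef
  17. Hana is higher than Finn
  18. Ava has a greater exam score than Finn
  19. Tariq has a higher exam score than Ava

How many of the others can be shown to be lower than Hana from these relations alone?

6

From Hana the given relations immediately reach Finn, Eli.
From those, Yosef, Cara — 4 in total.
From those, Kai, Vera — 6 in total.
No other element is forced below Hana by the given relations, so the count is 6.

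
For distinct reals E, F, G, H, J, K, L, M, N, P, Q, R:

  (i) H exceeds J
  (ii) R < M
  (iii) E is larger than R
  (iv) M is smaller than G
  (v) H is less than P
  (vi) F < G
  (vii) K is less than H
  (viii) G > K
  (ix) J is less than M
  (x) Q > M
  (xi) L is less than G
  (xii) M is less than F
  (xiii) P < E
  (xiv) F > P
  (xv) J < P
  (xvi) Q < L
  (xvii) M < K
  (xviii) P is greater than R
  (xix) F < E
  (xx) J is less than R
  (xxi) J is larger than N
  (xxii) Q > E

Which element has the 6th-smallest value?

H

Piecing the relations together gives one ordering: N < J < R < M < K < H < P < F < E < Q < L < G.
The 6th smallest is H.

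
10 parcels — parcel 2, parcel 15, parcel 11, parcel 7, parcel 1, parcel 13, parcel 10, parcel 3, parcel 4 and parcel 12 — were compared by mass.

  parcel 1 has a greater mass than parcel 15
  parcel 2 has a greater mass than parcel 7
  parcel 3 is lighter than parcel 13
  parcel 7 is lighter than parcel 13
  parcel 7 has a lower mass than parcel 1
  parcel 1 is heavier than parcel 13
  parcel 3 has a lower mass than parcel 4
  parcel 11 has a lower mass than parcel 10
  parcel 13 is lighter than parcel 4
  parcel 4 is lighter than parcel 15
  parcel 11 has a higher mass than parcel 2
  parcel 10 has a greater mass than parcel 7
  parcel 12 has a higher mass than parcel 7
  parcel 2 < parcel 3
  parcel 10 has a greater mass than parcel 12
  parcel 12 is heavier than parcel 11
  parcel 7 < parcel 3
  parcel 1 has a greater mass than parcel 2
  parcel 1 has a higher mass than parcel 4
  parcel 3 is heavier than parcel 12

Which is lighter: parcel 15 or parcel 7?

Link the given pairs in sequence: parcel 7 < parcel 2; parcel 2 < parcel 11; parcel 11 < parcel 12; parcel 12 < parcel 3; parcel 3 < parcel 13; parcel 13 < parcel 4; parcel 4 < parcel 15.
Chaining these gives parcel 7 < parcel 2 < parcel 11 < parcel 12 < parcel 3 < parcel 13 < parcel 4 < parcel 15.
So parcel 7 < parcel 15; parcel 7 is the lighter of the two.

parcel 7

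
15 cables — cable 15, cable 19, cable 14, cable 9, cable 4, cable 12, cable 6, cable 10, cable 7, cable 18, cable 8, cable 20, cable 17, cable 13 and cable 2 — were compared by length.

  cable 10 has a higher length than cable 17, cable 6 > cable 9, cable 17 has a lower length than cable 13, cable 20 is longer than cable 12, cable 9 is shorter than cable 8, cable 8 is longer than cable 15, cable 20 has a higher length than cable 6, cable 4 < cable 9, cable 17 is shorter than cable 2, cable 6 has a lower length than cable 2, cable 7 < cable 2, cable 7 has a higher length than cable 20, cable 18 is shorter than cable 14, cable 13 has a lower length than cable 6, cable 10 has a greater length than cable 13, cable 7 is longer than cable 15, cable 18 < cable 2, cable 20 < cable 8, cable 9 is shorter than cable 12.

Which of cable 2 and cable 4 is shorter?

cable 4

Link the given pairs in sequence: cable 4 < cable 9; cable 9 < cable 12; cable 12 < cable 20; cable 20 < cable 7; cable 7 < cable 2.
Chaining these gives cable 4 < cable 9 < cable 12 < cable 20 < cable 7 < cable 2.
So cable 4 < cable 2; cable 4 is the shorter of the two.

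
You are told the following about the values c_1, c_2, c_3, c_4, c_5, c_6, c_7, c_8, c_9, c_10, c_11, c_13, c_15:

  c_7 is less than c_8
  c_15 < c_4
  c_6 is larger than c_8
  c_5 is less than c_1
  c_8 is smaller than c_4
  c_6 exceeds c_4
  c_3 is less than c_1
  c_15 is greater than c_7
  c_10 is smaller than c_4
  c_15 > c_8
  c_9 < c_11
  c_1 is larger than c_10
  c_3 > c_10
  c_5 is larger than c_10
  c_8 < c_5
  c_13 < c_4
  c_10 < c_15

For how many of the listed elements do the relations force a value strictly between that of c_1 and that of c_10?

The relations place c_10 below c_1. An element lies strictly between them when it is forced above c_10 and also forced below c_1.
Above c_10: {c_3, c_15, c_5, c_4, c_6}. Below c_1: {c_7, c_3, c_8, c_5}.
Intersection: {c_3, c_5} — 2.

2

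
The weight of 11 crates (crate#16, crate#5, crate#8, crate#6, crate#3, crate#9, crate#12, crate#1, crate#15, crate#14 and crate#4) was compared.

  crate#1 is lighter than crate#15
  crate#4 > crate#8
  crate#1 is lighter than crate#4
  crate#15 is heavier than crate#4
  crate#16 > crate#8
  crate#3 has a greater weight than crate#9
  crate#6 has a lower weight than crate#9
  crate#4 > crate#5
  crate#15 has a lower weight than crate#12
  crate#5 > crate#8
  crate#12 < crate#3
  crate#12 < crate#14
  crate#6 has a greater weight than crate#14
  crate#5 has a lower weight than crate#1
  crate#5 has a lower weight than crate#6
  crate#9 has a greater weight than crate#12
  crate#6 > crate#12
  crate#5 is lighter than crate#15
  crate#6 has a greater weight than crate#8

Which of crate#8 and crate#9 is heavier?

crate#9

Link the given pairs in sequence: crate#8 < crate#5; crate#5 < crate#1; crate#1 < crate#4; crate#4 < crate#15; crate#15 < crate#12; crate#12 < crate#14; crate#14 < crate#6; crate#6 < crate#9.
Chaining these gives crate#8 < crate#5 < crate#1 < crate#4 < crate#15 < crate#12 < crate#14 < crate#6 < crate#9.
So crate#8 < crate#9; crate#9 is the heavier of the two.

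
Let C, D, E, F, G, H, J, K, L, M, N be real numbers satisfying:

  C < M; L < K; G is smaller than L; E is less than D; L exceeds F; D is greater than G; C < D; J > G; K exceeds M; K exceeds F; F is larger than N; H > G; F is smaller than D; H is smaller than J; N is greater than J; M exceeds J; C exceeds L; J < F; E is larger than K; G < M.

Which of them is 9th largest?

J

Chaining the given pairs: G < H < J < N < F < L < C < M < K < E < D.
The 9th largest is J.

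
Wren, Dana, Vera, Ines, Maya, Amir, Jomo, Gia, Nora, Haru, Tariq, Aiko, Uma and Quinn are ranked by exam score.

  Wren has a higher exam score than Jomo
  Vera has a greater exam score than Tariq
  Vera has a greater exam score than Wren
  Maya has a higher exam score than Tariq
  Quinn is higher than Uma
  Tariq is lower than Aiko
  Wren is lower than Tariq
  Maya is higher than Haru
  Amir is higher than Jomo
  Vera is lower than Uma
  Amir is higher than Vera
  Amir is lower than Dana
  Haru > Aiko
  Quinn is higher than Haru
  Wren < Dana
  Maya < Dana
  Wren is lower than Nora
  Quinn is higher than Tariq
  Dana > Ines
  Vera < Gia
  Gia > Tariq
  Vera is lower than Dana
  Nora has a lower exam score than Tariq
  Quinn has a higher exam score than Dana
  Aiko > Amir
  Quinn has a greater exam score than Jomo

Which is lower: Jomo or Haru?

Jomo

Jomo < Wren and Wren < Nora give Jomo < Nora.
With Nora < Tariq: Jomo < Wren < Nora < Tariq.
With Tariq < Vera: Jomo < Wren < Nora < Tariq < Vera.
Then Vera < Amir extends the chain to Amir.
Then Amir < Aiko extends the chain to Aiko.
Then Aiko < Haru extends the chain to Haru.
So Jomo < Haru; Jomo is the lower of the two.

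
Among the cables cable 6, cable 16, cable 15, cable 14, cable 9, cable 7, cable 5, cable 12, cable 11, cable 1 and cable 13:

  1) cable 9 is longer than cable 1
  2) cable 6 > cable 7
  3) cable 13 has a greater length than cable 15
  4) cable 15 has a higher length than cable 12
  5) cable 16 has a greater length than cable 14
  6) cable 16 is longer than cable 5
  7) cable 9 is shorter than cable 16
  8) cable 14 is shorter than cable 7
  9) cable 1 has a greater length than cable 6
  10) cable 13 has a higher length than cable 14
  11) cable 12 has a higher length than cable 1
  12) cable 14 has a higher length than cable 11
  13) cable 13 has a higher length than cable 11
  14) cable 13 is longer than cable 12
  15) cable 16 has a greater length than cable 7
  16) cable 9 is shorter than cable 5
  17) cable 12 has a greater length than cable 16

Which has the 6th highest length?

cable 9

Piecing the relations together gives one ordering: cable 11 < cable 14 < cable 7 < cable 6 < cable 1 < cable 9 < cable 5 < cable 16 < cable 12 < cable 15 < cable 13.
Counting 6 from the largest end gives cable 9.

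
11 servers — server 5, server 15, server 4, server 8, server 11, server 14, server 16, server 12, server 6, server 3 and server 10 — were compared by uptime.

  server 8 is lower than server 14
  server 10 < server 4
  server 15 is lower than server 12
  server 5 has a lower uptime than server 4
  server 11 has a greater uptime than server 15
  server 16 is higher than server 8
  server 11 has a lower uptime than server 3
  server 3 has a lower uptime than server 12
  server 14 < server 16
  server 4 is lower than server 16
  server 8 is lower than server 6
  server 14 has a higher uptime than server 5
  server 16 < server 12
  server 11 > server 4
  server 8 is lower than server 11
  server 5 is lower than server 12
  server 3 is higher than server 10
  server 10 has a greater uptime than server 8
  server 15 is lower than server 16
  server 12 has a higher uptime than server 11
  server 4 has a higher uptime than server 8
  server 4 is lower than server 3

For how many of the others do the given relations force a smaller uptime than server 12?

9

Directly below server 12: server 15, server 5, server 11, server 16, server 3.
One step further: server 8, server 10, server 4, server 14 (9 so far).
Nothing else is reachable below server 12; 9 in all.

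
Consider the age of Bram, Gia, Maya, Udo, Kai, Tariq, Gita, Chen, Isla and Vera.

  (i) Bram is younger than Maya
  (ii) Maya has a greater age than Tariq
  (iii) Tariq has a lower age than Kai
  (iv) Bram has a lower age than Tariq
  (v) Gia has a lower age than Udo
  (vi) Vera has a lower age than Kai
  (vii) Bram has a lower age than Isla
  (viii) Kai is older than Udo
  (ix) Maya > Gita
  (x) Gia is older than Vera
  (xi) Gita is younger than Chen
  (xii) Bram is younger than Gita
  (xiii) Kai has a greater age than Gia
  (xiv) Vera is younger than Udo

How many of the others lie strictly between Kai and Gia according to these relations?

Chaining upward from Gia reaches: Udo.
Chaining downward from Kai reaches: Bram, Tariq, Vera, Udo.
Strictly between Gia and Kai are those in both lists: Udo — 1 element.

1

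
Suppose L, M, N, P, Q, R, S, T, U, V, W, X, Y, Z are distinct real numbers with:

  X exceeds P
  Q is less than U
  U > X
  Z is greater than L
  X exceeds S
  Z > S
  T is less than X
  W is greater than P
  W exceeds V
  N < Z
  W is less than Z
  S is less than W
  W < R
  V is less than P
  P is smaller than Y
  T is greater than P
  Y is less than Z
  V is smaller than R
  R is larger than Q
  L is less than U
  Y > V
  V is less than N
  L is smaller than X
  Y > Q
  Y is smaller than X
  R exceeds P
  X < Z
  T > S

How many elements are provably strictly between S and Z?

The relations place S below Z. An element lies strictly between them when it is forced above S and also forced below Z.
Above S: {W, R, T, X, U}. Below Z: {V, P, N, Q, Y, W, T, L, X}.
Intersection: {W, T, X} — 3.

3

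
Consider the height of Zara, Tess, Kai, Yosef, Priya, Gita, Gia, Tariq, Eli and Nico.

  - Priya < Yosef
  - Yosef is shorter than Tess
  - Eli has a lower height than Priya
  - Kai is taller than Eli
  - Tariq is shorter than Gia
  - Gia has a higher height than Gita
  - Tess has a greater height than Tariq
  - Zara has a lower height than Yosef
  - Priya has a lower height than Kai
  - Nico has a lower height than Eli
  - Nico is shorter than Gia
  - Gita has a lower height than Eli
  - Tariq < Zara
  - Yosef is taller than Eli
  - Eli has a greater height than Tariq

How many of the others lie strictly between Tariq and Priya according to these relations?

The relations place Tariq below Priya. An element lies strictly between them when it is forced above Tariq and also forced below Priya.
Above Tariq: {Eli, Gia, Zara, Yosef, Tess, Kai}. Below Priya: {Nico, Gita, Eli}.
Intersection: {Eli} — 1.

1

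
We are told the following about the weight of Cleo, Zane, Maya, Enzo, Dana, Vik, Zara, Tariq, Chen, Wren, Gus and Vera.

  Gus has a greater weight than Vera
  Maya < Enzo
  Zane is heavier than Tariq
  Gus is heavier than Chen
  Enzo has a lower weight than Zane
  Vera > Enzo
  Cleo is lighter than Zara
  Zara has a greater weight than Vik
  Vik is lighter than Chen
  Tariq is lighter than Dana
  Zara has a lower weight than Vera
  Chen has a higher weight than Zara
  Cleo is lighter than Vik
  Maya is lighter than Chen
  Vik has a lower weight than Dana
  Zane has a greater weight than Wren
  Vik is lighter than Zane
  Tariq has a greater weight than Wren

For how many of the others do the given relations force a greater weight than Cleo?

7

The elements the relations force above Cleo are Vik, Zara, Chen, Vera, Zane, Dana, Gus — no chain reaches any other.
That is 7.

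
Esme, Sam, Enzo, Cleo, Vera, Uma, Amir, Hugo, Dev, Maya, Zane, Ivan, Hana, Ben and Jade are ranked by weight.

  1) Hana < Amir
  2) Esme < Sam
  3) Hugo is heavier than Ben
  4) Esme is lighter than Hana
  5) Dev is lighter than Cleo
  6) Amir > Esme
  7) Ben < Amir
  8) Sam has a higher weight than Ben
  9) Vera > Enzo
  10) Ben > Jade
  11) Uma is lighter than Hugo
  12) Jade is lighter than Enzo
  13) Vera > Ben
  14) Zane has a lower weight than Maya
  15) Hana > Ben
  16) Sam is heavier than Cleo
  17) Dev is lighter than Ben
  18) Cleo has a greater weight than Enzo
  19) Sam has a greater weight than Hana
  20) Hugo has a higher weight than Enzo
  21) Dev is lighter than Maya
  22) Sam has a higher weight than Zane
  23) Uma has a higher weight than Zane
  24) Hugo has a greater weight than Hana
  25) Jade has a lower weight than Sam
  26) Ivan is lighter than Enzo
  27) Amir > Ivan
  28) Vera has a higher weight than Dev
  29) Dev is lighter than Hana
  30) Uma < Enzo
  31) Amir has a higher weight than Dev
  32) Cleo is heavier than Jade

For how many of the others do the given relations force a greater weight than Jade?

8

From Jade the given relations immediately reach Ben, Enzo, Cleo, Sam.
From those, Hana, Hugo, Vera, Amir — 8 in total.
No other element is forced above Jade by the given relations, so the count is 8.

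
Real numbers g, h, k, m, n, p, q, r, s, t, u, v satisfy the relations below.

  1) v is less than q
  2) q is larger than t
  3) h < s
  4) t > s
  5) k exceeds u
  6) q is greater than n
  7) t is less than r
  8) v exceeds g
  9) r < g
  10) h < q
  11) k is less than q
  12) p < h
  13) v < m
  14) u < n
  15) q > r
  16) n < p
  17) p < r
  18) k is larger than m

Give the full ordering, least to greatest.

u < n < p < h < s < t < r < g < v < m < k < q

The consecutive links are each given: u < n; n < p; p < h; h < s; s < t; t < r; r < g; g < v; v < m; m < k; k < q.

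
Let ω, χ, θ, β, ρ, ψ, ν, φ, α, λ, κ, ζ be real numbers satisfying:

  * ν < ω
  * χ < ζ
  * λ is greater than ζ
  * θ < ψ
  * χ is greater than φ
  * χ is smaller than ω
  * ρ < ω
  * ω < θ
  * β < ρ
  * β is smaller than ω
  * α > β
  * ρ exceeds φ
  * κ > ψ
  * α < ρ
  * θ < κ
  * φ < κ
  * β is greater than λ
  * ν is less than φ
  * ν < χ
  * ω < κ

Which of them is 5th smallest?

Piecing the relations together gives one ordering: ν < φ < χ < ζ < λ < β < α < ρ < ω < θ < ψ < κ.
Counting 5 from the smallest end gives λ.

λ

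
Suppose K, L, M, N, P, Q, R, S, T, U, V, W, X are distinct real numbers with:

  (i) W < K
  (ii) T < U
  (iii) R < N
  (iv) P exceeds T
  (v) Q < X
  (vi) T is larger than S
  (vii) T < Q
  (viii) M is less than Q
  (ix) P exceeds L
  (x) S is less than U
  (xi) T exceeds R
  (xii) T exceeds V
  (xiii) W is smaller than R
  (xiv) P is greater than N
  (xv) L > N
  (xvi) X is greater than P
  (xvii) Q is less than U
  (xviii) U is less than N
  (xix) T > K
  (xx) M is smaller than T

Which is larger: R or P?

P

R < T < Q < U < N < L < P, by transitivity through T, Q, U, N, L.
So R < P; P is the larger of the two.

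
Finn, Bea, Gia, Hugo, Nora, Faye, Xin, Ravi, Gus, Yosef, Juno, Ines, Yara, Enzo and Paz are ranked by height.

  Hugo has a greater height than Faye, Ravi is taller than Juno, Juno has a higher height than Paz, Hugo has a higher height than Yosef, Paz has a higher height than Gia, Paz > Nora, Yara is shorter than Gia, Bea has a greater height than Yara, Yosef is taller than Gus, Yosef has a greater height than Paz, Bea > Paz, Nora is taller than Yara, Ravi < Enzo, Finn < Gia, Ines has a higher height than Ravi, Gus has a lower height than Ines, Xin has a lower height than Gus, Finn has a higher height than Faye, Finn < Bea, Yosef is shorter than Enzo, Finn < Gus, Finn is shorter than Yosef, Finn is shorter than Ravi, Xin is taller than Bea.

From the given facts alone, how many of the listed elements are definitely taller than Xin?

5

From Xin the given relations immediately reach Gus.
From those, Yosef, Ines — 3 in total.
From those, Hugo, Enzo — 5 in total.
No other element is forced above Xin by the given relations, so the count is 5.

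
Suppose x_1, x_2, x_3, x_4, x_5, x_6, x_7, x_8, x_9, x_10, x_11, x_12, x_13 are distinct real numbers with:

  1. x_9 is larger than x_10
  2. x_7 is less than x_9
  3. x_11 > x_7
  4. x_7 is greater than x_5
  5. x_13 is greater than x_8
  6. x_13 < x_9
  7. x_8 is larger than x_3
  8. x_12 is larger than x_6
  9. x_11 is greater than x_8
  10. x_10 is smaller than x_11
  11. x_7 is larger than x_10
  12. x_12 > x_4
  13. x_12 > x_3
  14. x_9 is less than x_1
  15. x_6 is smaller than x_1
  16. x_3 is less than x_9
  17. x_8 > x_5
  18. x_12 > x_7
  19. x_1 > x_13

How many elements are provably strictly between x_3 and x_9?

2

The relations place x_3 below x_9. An element lies strictly between them when it is forced above x_3 and also forced below x_9.
Above x_3: {x_8, x_13, x_12, x_1, x_11}. Below x_9: {x_5, x_10, x_7, x_8, x_13}.
Intersection: {x_8, x_13} — 2.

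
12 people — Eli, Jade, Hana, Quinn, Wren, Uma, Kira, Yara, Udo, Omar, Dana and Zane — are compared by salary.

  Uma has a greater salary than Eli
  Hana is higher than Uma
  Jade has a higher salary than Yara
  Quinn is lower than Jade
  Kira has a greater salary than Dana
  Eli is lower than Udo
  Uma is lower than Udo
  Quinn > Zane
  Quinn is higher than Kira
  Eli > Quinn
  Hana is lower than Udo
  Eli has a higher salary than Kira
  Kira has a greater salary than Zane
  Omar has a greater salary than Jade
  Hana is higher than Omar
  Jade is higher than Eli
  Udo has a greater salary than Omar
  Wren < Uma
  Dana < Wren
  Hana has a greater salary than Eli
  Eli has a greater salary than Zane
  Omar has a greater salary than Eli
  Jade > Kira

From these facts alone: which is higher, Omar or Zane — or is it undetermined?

Omar

Zane < Kira and Kira < Quinn give Zane < Quinn.
Then Quinn < Eli extends the chain to Eli.
Then Eli < Jade extends the chain to Jade.
Then Jade < Omar extends the chain to Omar.
So Omar is higher.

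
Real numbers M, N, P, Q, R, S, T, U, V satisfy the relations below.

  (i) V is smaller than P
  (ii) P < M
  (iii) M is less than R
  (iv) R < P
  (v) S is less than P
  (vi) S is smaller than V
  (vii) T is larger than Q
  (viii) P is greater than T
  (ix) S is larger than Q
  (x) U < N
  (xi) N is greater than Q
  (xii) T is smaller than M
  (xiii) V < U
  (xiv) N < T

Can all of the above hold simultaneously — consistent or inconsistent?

inconsistent

Chaining the given relations yields P < M < R, so P < R. But one relation states R < P. These cannot both hold.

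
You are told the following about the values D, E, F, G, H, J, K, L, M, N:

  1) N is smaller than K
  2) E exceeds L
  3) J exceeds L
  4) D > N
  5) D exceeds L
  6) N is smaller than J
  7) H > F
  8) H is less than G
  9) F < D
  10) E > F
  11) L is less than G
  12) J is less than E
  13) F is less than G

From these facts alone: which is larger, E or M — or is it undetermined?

Following every chain through M: nothing is chained to M.
E is not reached, and no chain runs the other way from E to M.
So the given relations leave the order of M and E undetermined.

undetermined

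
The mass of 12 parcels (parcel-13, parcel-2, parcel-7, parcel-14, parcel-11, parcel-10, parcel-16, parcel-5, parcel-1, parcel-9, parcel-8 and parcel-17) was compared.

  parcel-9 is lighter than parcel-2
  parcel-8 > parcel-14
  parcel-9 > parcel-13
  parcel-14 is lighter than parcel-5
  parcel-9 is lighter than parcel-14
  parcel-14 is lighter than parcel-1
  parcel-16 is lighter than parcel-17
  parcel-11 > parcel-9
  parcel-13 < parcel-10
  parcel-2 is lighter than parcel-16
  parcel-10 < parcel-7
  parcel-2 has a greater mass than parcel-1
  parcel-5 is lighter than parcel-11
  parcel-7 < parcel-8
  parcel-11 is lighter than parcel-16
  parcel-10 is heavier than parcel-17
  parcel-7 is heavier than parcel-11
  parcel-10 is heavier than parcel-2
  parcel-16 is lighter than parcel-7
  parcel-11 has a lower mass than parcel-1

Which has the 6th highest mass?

Chaining the given pairs: parcel-13 < parcel-9 < parcel-14 < parcel-5 < parcel-11 < parcel-1 < parcel-2 < parcel-16 < parcel-17 < parcel-10 < parcel-7 < parcel-8.
Counting 6 from the largest end gives parcel-2.

parcel-2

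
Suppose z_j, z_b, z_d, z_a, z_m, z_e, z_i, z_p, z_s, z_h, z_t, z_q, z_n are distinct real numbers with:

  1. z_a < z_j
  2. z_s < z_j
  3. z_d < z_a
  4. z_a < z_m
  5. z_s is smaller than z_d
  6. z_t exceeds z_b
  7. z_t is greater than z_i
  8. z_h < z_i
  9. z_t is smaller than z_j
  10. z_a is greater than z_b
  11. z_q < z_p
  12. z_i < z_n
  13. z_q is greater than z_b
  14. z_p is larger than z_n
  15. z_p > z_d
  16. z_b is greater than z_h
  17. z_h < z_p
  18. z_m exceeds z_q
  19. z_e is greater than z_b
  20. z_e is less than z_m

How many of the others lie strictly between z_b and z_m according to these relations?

3

Chaining upward from z_b reaches: z_q, z_a, z_e, z_p, z_t, z_j.
Chaining downward from z_m reaches: z_s, z_h, z_d, z_q, z_a, z_e.
Strictly between z_b and z_m are those in both lists: z_q, z_a, z_e — 3 elements.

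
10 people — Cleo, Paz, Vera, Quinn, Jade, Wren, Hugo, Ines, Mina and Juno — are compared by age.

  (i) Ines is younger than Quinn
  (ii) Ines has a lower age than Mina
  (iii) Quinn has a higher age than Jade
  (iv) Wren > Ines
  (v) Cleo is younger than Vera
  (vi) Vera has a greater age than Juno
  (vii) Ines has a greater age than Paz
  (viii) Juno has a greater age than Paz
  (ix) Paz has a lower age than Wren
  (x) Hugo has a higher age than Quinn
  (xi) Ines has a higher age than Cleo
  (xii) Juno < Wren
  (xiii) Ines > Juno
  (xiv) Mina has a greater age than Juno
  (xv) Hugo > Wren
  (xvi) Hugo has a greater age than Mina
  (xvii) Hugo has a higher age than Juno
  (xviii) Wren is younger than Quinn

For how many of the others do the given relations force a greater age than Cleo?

The elements the relations force above Cleo are Vera, Ines, Wren, Mina, Quinn, Hugo — no chain reaches any other.
That is 6.

6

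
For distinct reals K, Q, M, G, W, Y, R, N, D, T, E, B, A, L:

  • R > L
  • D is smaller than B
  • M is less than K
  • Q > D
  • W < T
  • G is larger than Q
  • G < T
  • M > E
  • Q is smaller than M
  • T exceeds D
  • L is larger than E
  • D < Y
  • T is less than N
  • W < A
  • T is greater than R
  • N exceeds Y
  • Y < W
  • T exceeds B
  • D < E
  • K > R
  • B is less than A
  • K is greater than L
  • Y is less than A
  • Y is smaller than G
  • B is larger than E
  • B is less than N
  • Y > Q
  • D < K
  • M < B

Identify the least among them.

D

Chaining upward from D: directly above it, E, Q, Y, K, B, T; then L, M, W, G, A, N; then R.
That covers every other element, and nothing is given below D, so D is the least.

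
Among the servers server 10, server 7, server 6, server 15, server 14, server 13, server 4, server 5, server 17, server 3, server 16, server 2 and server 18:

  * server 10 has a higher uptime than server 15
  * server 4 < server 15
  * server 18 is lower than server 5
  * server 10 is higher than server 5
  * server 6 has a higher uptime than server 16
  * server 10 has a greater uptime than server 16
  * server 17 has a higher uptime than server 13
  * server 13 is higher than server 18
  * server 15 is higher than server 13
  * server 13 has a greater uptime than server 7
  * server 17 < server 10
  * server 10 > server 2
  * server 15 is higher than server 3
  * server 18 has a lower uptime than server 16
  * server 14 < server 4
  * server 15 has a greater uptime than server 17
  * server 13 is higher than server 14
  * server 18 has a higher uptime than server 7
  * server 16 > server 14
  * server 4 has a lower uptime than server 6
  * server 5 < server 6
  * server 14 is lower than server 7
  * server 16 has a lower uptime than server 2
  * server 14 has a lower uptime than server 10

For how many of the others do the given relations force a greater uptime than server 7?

9

From server 7 the given relations immediately reach server 18, server 13.
From those, server 16, server 17, server 5, server 15 — 6 in total.
From those, server 2, server 10, server 6 — 9 in total.
Nothing else is reachable above server 7; 9 in all.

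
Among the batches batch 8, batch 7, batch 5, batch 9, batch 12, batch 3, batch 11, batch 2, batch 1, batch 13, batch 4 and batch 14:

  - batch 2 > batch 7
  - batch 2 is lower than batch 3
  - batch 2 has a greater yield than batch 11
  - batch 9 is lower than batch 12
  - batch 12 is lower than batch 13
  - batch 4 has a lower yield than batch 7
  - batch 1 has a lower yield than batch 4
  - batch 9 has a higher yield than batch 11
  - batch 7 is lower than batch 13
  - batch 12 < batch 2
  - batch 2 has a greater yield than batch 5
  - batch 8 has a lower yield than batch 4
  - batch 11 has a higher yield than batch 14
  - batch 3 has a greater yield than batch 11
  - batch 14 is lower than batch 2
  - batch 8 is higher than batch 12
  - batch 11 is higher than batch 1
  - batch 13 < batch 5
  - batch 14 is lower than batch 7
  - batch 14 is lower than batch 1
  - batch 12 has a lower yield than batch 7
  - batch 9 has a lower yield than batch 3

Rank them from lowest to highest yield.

Nothing is placed below batch 14, so it is least; from there batch 14 < batch 1; batch 1 < batch 11; batch 11 < batch 9; batch 9 < batch 12; batch 12 < batch 8; batch 8 < batch 4; batch 4 < batch 7; batch 7 < batch 13; batch 13 < batch 5; batch 5 < batch 2; batch 2 < batch 3, each given directly.

batch 14 < batch 1 < batch 11 < batch 9 < batch 12 < batch 8 < batch 4 < batch 7 < batch 13 < batch 5 < batch 2 < batch 3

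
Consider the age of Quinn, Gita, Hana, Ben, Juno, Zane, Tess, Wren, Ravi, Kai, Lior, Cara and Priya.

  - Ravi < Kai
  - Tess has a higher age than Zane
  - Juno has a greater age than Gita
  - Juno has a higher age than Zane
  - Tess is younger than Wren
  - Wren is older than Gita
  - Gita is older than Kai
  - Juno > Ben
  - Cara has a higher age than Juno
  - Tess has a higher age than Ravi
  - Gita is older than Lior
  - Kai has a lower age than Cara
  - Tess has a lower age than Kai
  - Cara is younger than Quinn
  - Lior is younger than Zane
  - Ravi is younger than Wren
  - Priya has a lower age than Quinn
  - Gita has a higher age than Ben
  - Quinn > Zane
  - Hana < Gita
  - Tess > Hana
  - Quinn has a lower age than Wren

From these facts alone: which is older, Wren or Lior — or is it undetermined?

The relevant relations are Lior < Zane; Zane < Tess; Tess < Kai; Kai < Gita; Gita < Juno; Juno < Cara; Cara < Quinn; Quinn < Wren.
Together: Lior < Zane < Tess < Kai < Gita < Juno < Cara < Quinn < Wren.
So Wren is older.

Wren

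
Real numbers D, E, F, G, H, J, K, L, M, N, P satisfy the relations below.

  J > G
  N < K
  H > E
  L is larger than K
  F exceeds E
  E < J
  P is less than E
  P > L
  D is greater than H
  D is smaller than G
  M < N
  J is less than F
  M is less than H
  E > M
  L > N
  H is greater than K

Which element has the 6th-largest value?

The consecutive relations fix a unique order: M < N < K < L < P < E < H < D < G < J < F.
Counting 6 from the largest end gives E.

E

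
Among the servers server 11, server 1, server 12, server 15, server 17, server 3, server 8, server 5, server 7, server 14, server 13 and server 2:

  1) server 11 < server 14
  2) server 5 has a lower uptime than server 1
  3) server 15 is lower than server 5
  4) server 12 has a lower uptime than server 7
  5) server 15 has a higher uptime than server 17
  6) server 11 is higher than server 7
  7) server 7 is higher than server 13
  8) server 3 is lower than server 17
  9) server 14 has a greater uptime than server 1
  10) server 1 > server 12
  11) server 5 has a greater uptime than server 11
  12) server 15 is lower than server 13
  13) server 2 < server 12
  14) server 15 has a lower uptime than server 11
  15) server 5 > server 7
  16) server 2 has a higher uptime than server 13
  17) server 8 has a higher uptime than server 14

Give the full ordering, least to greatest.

The consecutive links are each given: server 3 < server 17; server 17 < server 15; server 15 < server 13; server 13 < server 2; server 2 < server 12; server 12 < server 7; server 7 < server 11; server 11 < server 5; server 5 < server 1; server 1 < server 14; server 14 < server 8.

server 3 < server 17 < server 15 < server 13 < server 2 < server 12 < server 7 < server 11 < server 5 < server 1 < server 14 < server 8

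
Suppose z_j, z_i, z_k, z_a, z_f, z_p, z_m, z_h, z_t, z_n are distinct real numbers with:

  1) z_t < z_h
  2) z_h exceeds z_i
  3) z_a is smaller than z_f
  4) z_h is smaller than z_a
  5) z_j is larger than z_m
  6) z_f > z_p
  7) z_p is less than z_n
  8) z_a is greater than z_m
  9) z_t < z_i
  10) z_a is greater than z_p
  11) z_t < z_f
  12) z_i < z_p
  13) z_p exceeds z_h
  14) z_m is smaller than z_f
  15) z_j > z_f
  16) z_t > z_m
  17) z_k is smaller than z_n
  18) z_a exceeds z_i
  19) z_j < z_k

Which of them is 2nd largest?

z_k

Chaining the given pairs: z_m < z_t < z_i < z_h < z_p < z_a < z_f < z_j < z_k < z_n.
Counting 2 from the largest end gives z_k.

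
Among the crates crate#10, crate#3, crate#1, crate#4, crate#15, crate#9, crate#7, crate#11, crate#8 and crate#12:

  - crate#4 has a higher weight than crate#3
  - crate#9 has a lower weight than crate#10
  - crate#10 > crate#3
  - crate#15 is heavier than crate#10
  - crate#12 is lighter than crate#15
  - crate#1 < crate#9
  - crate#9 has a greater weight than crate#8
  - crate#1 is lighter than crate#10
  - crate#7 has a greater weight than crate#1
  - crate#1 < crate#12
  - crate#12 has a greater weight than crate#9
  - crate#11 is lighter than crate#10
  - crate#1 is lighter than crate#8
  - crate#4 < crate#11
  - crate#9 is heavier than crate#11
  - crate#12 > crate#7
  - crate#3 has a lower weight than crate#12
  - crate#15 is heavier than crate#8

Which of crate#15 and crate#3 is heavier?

Chaining the given relations: crate#3 < crate#4 < crate#11 < crate#9 < crate#12 < crate#15.
So crate#3 < crate#15; crate#15 is the heavier of the two.

crate#15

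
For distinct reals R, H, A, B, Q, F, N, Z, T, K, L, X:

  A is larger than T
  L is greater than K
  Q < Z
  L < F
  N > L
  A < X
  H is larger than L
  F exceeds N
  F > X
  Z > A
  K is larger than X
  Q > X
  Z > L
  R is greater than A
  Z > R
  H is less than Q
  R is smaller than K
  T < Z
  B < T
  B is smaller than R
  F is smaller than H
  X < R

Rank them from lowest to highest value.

B < T < A < X < R < K < L < N < F < H < Q < Z

The consecutive links are each given: B < T; T < A; A < X; X < R; R < K; K < L; L < N; N < F; F < H; H < Q; Q < Z.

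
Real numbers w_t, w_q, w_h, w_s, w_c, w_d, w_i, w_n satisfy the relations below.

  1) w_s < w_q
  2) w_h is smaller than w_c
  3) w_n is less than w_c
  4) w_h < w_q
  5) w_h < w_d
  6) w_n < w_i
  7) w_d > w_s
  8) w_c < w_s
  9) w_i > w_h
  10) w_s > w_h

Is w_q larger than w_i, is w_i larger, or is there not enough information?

Following every chain through w_q: below w_q we get w_h, w_n, w_c, w_s.
w_i is not reached, and no chain runs the other way from w_i to w_q.
So the given relations leave the order of w_q and w_i undetermined.

undetermined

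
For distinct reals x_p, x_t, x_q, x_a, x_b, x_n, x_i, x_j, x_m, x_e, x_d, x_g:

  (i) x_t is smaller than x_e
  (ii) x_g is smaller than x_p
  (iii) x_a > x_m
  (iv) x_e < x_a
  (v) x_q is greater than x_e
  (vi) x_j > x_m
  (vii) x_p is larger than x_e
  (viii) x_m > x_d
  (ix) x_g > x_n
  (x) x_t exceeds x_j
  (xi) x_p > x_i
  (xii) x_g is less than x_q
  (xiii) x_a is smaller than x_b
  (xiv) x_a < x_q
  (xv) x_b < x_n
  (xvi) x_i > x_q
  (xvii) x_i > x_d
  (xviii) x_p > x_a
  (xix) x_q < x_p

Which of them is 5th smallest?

x_e

Chaining the given pairs: x_d < x_m < x_j < x_t < x_e < x_a < x_b < x_n < x_g < x_q < x_i < x_p.
Counting 5 from the smallest end gives x_e.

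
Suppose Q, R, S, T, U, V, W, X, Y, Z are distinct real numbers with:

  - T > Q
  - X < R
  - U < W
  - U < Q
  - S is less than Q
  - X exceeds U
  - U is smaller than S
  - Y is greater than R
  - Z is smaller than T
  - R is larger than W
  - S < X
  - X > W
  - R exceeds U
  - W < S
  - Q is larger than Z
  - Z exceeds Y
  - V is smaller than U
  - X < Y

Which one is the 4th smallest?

The consecutive relations fix a unique order: V < U < W < S < X < R < Y < Z < Q < T.
Counting 4 from the smallest end gives S.

S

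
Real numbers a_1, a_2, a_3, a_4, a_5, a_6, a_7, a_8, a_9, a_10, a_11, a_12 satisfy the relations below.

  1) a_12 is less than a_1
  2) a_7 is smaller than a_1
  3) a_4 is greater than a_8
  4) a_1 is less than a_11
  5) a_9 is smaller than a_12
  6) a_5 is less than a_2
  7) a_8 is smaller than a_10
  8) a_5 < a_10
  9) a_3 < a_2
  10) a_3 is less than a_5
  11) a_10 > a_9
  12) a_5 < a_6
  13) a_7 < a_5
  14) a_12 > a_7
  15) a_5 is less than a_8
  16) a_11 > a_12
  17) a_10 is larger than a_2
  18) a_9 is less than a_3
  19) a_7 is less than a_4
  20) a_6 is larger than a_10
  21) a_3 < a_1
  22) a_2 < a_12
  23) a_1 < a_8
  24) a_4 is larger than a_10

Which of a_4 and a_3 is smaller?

a_3 < a_2 and a_2 < a_12 give a_3 < a_12.
With a_12 < a_1: a_3 < a_2 < a_12 < a_1.
Then a_1 < a_8 extends the chain to a_8.
With a_8 < a_10: a_3 < a_2 < a_12 < a_1 < a_8 < a_10.
With a_10 < a_4: a_3 < a_2 < a_12 < a_1 < a_8 < a_10 < a_4.
So a_3 < a_4; a_3 is the smaller of the two.

a_3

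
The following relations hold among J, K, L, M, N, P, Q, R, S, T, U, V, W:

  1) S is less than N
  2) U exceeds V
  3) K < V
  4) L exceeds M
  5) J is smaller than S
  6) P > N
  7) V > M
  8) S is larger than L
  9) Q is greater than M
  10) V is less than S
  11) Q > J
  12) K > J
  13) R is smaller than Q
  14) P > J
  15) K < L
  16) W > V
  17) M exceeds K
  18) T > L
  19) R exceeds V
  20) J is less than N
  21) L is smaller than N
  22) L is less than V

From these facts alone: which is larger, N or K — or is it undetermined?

Chaining the given relations: K < M < L < V < S < N.
So N is larger.

N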